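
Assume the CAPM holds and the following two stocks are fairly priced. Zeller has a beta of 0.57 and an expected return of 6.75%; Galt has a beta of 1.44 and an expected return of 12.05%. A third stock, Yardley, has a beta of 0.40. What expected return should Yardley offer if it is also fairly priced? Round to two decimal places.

MRP (SML slope) = (12.05% − 6.75%) / (1.44 − 0.57) = 5.30% / 0.87 = 6.0920%
R_f (intercept) = 6.75% − 0.57 × 6.0920% = 3.2776%
E(R_Yardley) = R_f + β × MRP = 3.2776% + 0.40 × 6.0920% = 5.71%

5.71%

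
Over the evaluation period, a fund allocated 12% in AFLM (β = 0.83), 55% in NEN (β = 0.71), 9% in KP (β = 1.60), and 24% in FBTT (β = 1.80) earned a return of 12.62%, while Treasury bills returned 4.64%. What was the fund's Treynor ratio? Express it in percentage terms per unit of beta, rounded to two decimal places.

β_P = 0.12×0.83 + 0.55×0.71 + 0.09×1.60 + 0.24×1.80 = 1.0661
Treynor = (R_P − R_f) / β_P = (12.62% − 4.64%) / 1.0661 = 7.98% / 1.0661 = 7.49%

7.49%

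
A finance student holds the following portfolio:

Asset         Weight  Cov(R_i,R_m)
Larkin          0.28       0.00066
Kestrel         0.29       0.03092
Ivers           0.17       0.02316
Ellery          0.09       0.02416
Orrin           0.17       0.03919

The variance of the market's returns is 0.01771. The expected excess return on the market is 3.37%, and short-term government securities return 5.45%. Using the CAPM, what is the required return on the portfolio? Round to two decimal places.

9.62%

β_Larkin = 0.00066 / 0.01771 = 0.0373
β_Kestrel = 0.03092 / 0.01771 = 1.7459
β_Ivers = 0.02316 / 0.01771 = 1.3077
β_Ellery = 0.02416 / 0.01771 = 1.3642
β_Orrin = 0.03919 / 0.01771 = 2.2129
β_P = Σ w_i β_i = 0.28×0.0373 + 0.29×1.7459 + 0.17×1.3077 + 0.09×1.3642 + 0.17×2.2129 = 1.2380
E(R_P) = R_f + β_P × MRP = 5.45% + 1.2380 × 3.37% = 9.62%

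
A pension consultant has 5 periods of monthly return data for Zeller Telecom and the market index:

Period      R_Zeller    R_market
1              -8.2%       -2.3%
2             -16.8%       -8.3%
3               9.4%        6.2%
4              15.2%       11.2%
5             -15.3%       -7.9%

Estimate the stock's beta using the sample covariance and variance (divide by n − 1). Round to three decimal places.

1.680

Mean R_i = (-8.2 − 16.8 + 9.4 + 15.2 − 15.3) / 5 = -3.1400%
Mean R_m = (-2.3 − 8.3 + 6.2 + 11.2 − 7.9) / 5 = -0.2200%
Σ(R_i − R̄_i)(R_m − R̄_m) = 504.2360  ⇒  Cov = 504.2360 / 4 = 126.0590
Σ(R_m − R̄_m)² = 300.2280  ⇒  Var(R_m) = 300.2280 / 4 = 75.0570
β = Cov / Var(R_m) = 126.0590 / 75.0570 = 1.6795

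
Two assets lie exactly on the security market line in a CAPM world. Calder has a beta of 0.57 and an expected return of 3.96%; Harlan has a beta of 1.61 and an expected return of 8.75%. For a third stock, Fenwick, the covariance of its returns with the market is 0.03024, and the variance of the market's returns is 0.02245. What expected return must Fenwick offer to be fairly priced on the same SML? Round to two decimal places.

7.54%

MRP = (8.75% − 3.96%) / (1.61 − 0.57) = 4.6058%
R_f = 3.96% − 0.57 × 4.6058% = 1.3347%
β_Fenwick = Cov / Var(R_m) = 0.03024 / 0.02245 = 1.3470
E(R_Fenwick) = R_f + β × MRP = 1.3347% + 1.3470 × 4.6058% = 7.54%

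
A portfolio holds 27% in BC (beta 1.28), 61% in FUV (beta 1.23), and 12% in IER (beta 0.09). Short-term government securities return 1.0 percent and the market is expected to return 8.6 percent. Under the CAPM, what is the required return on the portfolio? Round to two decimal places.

9.41%

β_P = Σ w_i β_i = 0.27×1.28 + 0.61×1.23 + 0.12×0.09 = 1.1067
MRP = 8.6% − 1.0% = 7.60%
E(R_P) = R_f + β_P × MRP = 1.0% + 1.1067 × 7.6% = 9.41%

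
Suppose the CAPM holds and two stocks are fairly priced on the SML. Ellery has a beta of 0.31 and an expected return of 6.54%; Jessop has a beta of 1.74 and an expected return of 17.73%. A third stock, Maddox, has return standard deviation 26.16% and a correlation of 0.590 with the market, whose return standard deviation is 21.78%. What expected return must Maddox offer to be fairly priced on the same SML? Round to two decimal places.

9.66%

MRP = (17.73% − 6.54%) / (1.74 − 0.31) = 7.8252%
R_f = 6.54% − 0.31 × 7.8252% = 4.1142%
β_Maddox = ρ·σ_i/σ_m = 0.590 × 26.16 / 21.78 = 0.7087
E(R_Maddox) = R_f + β × MRP = 4.1142% + 0.7087 × 7.8252% = 9.66%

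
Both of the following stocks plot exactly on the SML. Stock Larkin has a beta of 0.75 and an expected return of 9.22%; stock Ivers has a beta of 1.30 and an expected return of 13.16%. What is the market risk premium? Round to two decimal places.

Both satisfy E(R) = R_f + β·MRP, so the slope of the SML is
MRP = (13.16% − 9.22%) / (1.30 − 0.75) = 3.94% / 0.55 = 7.1636%

7.16%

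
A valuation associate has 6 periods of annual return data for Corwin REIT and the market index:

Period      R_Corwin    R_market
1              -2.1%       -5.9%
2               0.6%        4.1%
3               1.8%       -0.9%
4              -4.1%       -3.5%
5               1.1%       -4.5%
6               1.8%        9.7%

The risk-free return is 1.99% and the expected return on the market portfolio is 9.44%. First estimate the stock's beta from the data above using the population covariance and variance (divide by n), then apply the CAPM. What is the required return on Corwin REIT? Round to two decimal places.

3.65%

Mean R_i = (-2.1 + 0.6 + 1.8 − 4.1 + 1.1 + 1.8) / 6 = -0.1500%
Mean R_m = (-5.9 + 4.1 − 0.9 − 3.5 − 4.5 + 9.7) / 6 = -0.1667%
Σ(R_i − R̄_i)(R_m − R̄_m) = 39.9400  ⇒  Cov = 39.9400 / 6 = 6.6567
Σ(R_m − R̄_m)² = 178.8533  ⇒  Var(R_m) = 178.8533 / 6 = 29.8089
β = Cov / Var(R_m) = 6.6567 / 29.8089 = 0.2233
MRP = 9.44% − 1.99% = 7.45%
E(R) = R_f + β × MRP = 1.99% + 0.2233 × 7.45% = 3.65%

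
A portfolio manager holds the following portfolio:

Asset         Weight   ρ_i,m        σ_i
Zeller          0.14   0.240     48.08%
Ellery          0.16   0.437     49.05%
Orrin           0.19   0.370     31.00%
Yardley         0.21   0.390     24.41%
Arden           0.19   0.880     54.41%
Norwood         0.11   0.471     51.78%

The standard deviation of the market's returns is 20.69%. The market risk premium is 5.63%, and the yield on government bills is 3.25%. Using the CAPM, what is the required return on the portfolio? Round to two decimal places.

β_Zeller = 0.240 × 48.08% / 20.69% = 0.5577
β_Ellery = 0.437 × 49.05% / 20.69% = 1.0360
β_Orrin = 0.370 × 31.00% / 20.69% = 0.5544
β_Yardley = 0.390 × 24.41% / 20.69% = 0.4601
β_Arden = 0.880 × 54.41% / 20.69% = 2.3142
β_Norwood = 0.471 × 51.78% / 20.69% = 1.1788
β_P = Σ w_i β_i = 0.14×0.5577 + 0.16×1.0360 + 0.19×0.5544 + 0.21×0.4601 + 0.19×2.3142 + 0.11×1.1788 = 1.0152
E(R_P) = R_f + β_P × MRP = 3.25% + 1.0152 × 5.63% = 8.97%

8.97%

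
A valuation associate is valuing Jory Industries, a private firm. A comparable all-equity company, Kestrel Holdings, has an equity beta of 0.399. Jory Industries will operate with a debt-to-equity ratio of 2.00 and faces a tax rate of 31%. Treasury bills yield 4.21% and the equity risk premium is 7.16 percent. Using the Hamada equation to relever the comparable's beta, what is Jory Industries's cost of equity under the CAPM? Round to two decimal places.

β_L = β_U × [1 + (1 − t)(D/E)] = 0.399 × [1 + (1 − 0.31) × 2.00]
    = 0.399 × [1 + 0.69 × 2.00] = 0.399 × 2.3800 = 0.9496
E(R) = R_f + β_L × MRP = 4.21% + 0.9496 × 7.16% = 11.01%

11.01%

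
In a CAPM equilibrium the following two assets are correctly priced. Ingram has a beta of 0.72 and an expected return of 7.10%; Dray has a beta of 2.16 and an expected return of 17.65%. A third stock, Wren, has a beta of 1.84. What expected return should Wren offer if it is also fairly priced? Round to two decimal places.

15.31%

MRP (SML slope) = (17.65% − 7.10%) / (2.16 − 0.72) = 10.55% / 1.44 = 7.3264%
R_f (intercept) = 7.10% − 0.72 × 7.3264% = 1.8250%
E(R_Wren) = R_f + β × MRP = 1.8250% + 1.84 × 7.3264% = 15.31%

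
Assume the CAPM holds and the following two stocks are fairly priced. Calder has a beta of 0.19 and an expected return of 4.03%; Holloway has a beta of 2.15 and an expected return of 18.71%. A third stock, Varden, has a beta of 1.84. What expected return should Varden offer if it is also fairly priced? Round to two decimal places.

16.39%

MRP (SML slope) = (18.71% − 4.03%) / (2.15 − 0.19) = 14.68% / 1.96 = 7.4898%
R_f (intercept) = 4.03% − 0.19 × 7.4898% = 2.6069%
E(R_Varden) = R_f + β × MRP = 2.6069% + 1.84 × 7.4898% = 16.39%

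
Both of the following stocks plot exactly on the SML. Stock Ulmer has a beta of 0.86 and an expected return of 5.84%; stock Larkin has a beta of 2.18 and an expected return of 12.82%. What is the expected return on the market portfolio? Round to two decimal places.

6.58%

Both satisfy E(R) = R_f + β·MRP, so the slope of the SML is
MRP = (12.82% − 5.84%) / (2.18 − 0.86) = 6.98% / 1.32 = 5.2879%
R_f = E(R_Ulmer) − β_Ulmer·MRP = 5.84% − 0.86 × 5.2879% = 1.2924%
E(R_m) = R_f + MRP = 1.2924% + 5.2879% = 6.58%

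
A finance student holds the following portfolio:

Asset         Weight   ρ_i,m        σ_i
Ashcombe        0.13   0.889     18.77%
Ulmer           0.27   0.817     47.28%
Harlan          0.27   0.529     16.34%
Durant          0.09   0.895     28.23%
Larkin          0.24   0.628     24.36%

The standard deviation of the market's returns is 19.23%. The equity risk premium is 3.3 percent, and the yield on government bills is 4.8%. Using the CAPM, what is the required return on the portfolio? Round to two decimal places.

8.38%

β_Ashcombe = 0.889 × 18.77% / 19.23% = 0.8677
β_Ulmer = 0.817 × 47.28% / 19.23% = 2.0087
β_Harlan = 0.529 × 16.34% / 19.23% = 0.4495
β_Durant = 0.895 × 28.23% / 19.23% = 1.3139
β_Larkin = 0.628 × 24.36% / 19.23% = 0.7955
β_P = Σ w_i β_i = 0.13×0.8677 + 0.27×2.0087 + 0.27×0.4495 + 0.09×1.3139 + 0.24×0.7955 = 1.0857
E(R_P) = R_f + β_P × MRP = 4.8% + 1.0857 × 3.3% = 8.38%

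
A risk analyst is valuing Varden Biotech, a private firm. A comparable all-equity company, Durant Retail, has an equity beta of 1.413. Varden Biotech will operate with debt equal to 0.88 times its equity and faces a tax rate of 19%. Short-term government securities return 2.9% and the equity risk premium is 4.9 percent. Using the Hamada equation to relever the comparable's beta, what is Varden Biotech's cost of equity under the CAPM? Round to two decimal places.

14.76%

β_L = β_U × [1 + (1 − t)(D/E)] = 1.413 × [1 + (1 − 0.19) × 0.88]
    = 1.413 × [1 + 0.81 × 0.88] = 1.413 × 1.7128 = 2.4202
E(R) = R_f + β_L × MRP = 2.9% + 2.4202 × 4.9% = 14.76%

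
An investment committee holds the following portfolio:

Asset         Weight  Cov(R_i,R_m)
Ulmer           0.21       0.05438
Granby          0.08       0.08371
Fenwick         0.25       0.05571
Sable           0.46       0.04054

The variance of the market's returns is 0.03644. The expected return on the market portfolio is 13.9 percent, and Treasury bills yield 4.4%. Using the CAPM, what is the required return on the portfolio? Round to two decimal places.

β_Ulmer = 0.05438 / 0.03644 = 1.4923
β_Granby = 0.08371 / 0.03644 = 2.2972
β_Fenwick = 0.05571 / 0.03644 = 1.5288
β_Sable = 0.04054 / 0.03644 = 1.1125
β_P = Σ w_i β_i = 0.21×1.4923 + 0.08×2.2972 + 0.25×1.5288 + 0.46×1.1125 = 1.3911
MRP = 13.9% − 4.4% = 9.50%
E(R_P) = R_f + β_P × MRP = 4.4% + 1.3911 × 9.5% = 17.62%

17.62%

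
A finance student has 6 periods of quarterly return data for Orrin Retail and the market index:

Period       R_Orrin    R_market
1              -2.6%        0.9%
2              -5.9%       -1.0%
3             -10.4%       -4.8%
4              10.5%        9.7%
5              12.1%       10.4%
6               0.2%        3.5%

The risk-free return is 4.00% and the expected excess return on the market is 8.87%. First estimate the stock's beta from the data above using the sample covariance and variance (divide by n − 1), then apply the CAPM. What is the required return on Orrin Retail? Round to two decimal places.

17.21%

Mean R_i = (-2.6 − 5.9 − 10.4 + 10.5 + 12.1 + 0.2) / 6 = 0.6500%
Mean R_m = (0.9 − 1.0 − 4.8 + 9.7 + 10.4 + 3.5) / 6 = 3.1167%
Σ(R_i − R̄_i)(R_m − R̄_m) = 269.7150  ⇒  Cov = 269.7150 / 5 = 53.9430
Σ(R_m − R̄_m)² = 181.0683  ⇒  Var(R_m) = 181.0683 / 5 = 36.2137
β = Cov / Var(R_m) = 53.9430 / 36.2137 = 1.4896
E(R) = R_f + β × MRP = 4.00% + 1.4896 × 8.87% = 17.21%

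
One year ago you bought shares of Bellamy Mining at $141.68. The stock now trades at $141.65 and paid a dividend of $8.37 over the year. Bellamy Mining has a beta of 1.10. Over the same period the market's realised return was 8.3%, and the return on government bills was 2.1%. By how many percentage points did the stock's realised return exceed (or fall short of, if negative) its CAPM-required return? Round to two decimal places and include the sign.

-3.03%

Realised HPR = (P1 + D1 − P0) / P0 = (141.65 + 8.37 − 141.68) / 141.68 = 8.34 / 141.68 = 5.8865%
MRP = 8.3% − 2.1% = 6.20%
CAPM required = R_f + β·MRP = 2.1% + 1.10 × 6.2% = 8.9200%
α = realised − required = 5.8865% − 8.9200% = -3.03%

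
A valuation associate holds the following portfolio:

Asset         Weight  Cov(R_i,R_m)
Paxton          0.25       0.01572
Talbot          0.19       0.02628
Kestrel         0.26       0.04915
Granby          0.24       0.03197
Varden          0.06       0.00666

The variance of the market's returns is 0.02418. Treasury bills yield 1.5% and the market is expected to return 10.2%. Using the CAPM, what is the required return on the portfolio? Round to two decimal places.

β_Paxton = 0.01572 / 0.02418 = 0.6501
β_Talbot = 0.02628 / 0.02418 = 1.0868
β_Kestrel = 0.04915 / 0.02418 = 2.0327
β_Granby = 0.03197 / 0.02418 = 1.3222
β_Varden = 0.00666 / 0.02418 = 0.2754
β_P = Σ w_i β_i = 0.25×0.6501 + 0.19×1.0868 + 0.26×2.0327 + 0.24×1.3222 + 0.06×0.2754 = 1.2314
MRP = 10.2% − 1.5% = 8.70%
E(R_P) = R_f + β_P × MRP = 1.5% + 1.2314 × 8.7% = 12.21%

12.21%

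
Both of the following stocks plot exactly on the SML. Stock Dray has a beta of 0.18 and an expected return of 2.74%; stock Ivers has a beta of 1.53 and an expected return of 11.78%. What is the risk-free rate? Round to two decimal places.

1.53%

Both satisfy E(R) = R_f + β·MRP, so the slope of the SML is
MRP = (11.78% − 2.74%) / (1.53 − 0.18) = 9.04% / 1.35 = 6.6963%
R_f = E(R_Dray) − β_Dray·MRP = 2.74% − 0.18 × 6.6963% = 1.5347%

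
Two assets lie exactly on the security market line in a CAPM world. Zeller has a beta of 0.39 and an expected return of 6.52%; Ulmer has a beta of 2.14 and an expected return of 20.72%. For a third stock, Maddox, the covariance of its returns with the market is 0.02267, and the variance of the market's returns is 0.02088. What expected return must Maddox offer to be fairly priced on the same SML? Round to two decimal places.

12.17%

MRP = (20.72% − 6.52%) / (2.14 − 0.39) = 8.1143%
R_f = 6.52% − 0.39 × 8.1143% = 3.3554%
β_Maddox = Cov / Var(R_m) = 0.02267 / 0.02088 = 1.0857
E(R_Maddox) = R_f + β × MRP = 3.3554% + 1.0857 × 8.1143% = 12.17%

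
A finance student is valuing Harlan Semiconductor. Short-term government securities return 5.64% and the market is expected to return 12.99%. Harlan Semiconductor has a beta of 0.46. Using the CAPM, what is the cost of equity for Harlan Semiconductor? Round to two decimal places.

9.02%

Market risk premium = E(R_m) − R_f = 12.99% − 5.64% = 7.35%
E(R) = R_f + β × MRP = 5.64% + 0.46 × 7.35% = 9.02%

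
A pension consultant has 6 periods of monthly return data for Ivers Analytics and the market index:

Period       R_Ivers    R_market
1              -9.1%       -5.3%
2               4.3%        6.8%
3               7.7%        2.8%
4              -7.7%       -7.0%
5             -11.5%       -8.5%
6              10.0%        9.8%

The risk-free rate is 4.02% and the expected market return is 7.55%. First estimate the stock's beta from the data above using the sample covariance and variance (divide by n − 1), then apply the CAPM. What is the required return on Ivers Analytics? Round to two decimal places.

8.12%

Mean R_i = (-9.1 + 4.3 + 7.7 − 7.7 − 11.5 + 10.0) / 6 = -1.0500%
Mean R_m = (-5.3 + 6.8 + 2.8 − 7.0 − 8.5 + 9.8) / 6 = -0.2333%
Σ(R_i − R̄_i)(R_m − R̄_m) = 347.2100  ⇒  Cov = 347.2100 / 5 = 69.4420
Σ(R_m − R̄_m)² = 299.1333  ⇒  Var(R_m) = 299.1333 / 5 = 59.8267
β = Cov / Var(R_m) = 69.4420 / 59.8267 = 1.1607
MRP = 7.55% − 4.02% = 3.53%
E(R) = R_f + β × MRP = 4.02% + 1.1607 × 3.53% = 8.12%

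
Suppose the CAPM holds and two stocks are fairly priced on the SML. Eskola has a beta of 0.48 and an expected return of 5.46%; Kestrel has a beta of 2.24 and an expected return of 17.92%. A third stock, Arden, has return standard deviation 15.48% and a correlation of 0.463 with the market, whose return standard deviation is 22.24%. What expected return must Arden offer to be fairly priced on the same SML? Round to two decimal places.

4.34%

MRP = (17.92% − 5.46%) / (2.24 − 0.48) = 7.0795%
R_f = 5.46% − 0.48 × 7.0795% = 2.0618%
β_Arden = ρ·σ_i/σ_m = 0.463 × 15.48 / 22.24 = 0.3223
E(R_Arden) = R_f + β × MRP = 2.0618% + 0.3223 × 7.0795% = 4.34%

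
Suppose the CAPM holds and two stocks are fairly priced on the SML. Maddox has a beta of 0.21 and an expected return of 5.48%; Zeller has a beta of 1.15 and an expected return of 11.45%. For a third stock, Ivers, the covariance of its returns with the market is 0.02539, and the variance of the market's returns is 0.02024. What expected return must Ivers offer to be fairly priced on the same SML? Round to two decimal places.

MRP = (11.45% − 5.48%) / (1.15 − 0.21) = 6.3511%
R_f = 5.48% − 0.21 × 6.3511% = 4.1463%
β_Ivers = Cov / Var(R_m) = 0.02539 / 0.02024 = 1.2544
E(R_Ivers) = R_f + β × MRP = 4.1463% + 1.2544 × 6.3511% = 12.11%

12.11%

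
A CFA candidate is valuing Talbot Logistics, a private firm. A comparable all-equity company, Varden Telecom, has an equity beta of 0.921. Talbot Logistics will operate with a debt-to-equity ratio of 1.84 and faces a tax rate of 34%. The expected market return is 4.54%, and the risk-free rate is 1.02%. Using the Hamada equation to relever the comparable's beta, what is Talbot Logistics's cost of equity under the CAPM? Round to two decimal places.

8.20%

β_L = β_U × [1 + (1 − t)(D/E)] = 0.921 × [1 + (1 − 0.34) × 1.84]
    = 0.921 × [1 + 0.66 × 1.84] = 0.921 × 2.2144 = 2.0395
MRP = 4.54% − 1.02% = 3.52%
E(R) = R_f + β_L × MRP = 1.02% + 2.0395 × 3.52% = 8.20%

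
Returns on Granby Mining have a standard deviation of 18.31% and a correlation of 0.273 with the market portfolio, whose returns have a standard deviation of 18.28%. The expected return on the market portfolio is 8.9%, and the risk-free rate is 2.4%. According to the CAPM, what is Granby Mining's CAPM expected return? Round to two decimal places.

β = ρ × σ_i / σ_m = 0.273 × 18.31% / 18.28% = 0.2734
MRP = 8.9% − 2.4% = 6.50%
E(R) = 2.4% + 0.2734 × 6.5% = 4.18%

4.18%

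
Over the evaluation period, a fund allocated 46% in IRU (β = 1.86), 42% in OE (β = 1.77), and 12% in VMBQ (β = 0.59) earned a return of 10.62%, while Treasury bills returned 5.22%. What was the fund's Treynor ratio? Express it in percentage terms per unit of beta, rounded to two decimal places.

β_P = 0.46×1.86 + 0.42×1.77 + 0.12×0.59 = 1.6698
Treynor = (R_P − R_f) / β_P = (10.62% − 5.22%) / 1.6698 = 5.40% / 1.6698 = 3.23%

3.23%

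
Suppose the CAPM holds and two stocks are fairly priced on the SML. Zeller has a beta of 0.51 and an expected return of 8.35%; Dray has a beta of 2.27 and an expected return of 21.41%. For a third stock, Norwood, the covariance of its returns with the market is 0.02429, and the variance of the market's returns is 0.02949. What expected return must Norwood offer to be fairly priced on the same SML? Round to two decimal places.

10.68%

MRP = (21.41% − 8.35%) / (2.27 − 0.51) = 7.4205%
R_f = 8.35% − 0.51 × 7.4205% = 4.5655%
β_Norwood = Cov / Var(R_m) = 0.02429 / 0.02949 = 0.8237
E(R_Norwood) = R_f + β × MRP = 4.5655% + 0.8237 × 7.4205% = 10.68%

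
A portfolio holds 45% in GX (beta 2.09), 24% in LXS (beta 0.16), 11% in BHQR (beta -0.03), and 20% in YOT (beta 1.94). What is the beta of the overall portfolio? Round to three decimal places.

β_P = Σ w_i β_i = 0.45×2.09 + 0.24×0.16 + 0.11×-0.03 + 0.20×1.94 = 1.3636

1.364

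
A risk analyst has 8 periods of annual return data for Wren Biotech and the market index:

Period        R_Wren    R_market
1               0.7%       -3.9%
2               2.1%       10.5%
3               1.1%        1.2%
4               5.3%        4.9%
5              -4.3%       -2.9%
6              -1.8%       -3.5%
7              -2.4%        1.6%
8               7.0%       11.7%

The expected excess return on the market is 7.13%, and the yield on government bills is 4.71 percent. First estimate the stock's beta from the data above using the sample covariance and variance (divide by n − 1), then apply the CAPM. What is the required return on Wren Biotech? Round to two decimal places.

8.09%

Mean R_i = (0.7 + 2.1 + 1.1 + 5.3 − 4.3 − 1.8 − 2.4 + 7.0) / 8 = 0.9625%
Mean R_m = (-3.9 + 10.5 + 1.2 + 4.9 − 2.9 − 3.5 + 1.6 + 11.7) / 8 = 2.4500%
Σ(R_i − R̄_i)(R_m − R̄_m) = 124.5750  ⇒  Cov = 124.5750 / 7 = 17.7964
Σ(R_m − R̄_m)² = 263.0000  ⇒  Var(R_m) = 263.0000 / 7 = 37.5714
β = Cov / Var(R_m) = 17.7964 / 37.5714 = 0.4737
E(R) = R_f + β × MRP = 4.71% + 0.4737 × 7.13% = 8.09%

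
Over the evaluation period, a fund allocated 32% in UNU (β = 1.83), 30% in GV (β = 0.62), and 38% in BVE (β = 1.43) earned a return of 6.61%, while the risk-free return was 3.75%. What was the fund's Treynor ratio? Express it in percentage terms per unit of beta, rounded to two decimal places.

β_P = 0.32×1.83 + 0.30×0.62 + 0.38×1.43 = 1.3150
Treynor = (R_P − R_f) / β_P = (6.61% − 3.75%) / 1.3150 = 2.86% / 1.3150 = 2.17%

2.17%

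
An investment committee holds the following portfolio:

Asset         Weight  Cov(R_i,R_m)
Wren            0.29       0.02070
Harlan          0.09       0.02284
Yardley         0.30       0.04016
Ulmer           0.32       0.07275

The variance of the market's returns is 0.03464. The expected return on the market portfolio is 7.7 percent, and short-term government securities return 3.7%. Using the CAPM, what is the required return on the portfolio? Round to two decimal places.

8.71%

β_Wren = 0.02070 / 0.03464 = 0.5976
β_Harlan = 0.02284 / 0.03464 = 0.6594
β_Yardley = 0.04016 / 0.03464 = 1.1594
β_Ulmer = 0.07275 / 0.03464 = 2.1002
β_P = Σ w_i β_i = 0.29×0.5976 + 0.09×0.6594 + 0.30×1.1594 + 0.32×2.1002 = 1.2525
MRP = 7.7% − 3.7% = 4.00%
E(R_P) = R_f + β_P × MRP = 3.7% + 1.2525 × 4.0% = 8.71%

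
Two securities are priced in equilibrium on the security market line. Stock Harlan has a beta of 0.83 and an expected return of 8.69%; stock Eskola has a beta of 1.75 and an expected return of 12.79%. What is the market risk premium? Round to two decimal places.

Both satisfy E(R) = R_f + β·MRP, so the slope of the SML is
MRP = (12.79% − 8.69%) / (1.75 − 0.83) = 4.10% / 0.92 = 4.4565%

4.46%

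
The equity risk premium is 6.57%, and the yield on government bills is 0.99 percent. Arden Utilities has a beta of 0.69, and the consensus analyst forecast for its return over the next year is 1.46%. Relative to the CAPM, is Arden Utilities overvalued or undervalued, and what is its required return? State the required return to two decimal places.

Overvalued; required return 5.52%

Required return = R_f + β·MRP = 0.99% + 0.69 × 6.57% = 5.52%
Forecast 1.46% < required 5.52% → the stock plots below the SML → overvalued.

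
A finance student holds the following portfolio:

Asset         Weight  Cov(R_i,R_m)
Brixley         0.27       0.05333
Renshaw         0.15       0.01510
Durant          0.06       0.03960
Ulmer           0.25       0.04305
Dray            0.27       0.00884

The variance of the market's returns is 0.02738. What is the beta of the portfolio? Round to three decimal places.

β_Brixley = 0.05333 / 0.02738 = 1.9478
β_Renshaw = 0.01510 / 0.02738 = 0.5515
β_Durant = 0.03960 / 0.02738 = 1.4463
β_Ulmer = 0.04305 / 0.02738 = 1.5723
β_Dray = 0.00884 / 0.02738 = 0.3229
β_P = Σ w_i β_i = 0.27×1.9478 + 0.15×0.5515 + 0.06×1.4463 + 0.25×1.5723 + 0.27×0.3229 = 1.1757

1.176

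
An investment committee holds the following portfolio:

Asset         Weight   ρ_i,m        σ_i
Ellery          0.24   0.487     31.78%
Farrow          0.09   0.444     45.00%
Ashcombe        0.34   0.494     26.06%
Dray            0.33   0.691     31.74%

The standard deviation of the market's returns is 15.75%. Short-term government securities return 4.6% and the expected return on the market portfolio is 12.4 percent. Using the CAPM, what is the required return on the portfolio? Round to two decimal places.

13.08%

β_Ellery = 0.487 × 31.78% / 15.75% = 0.9827
β_Farrow = 0.444 × 45.00% / 15.75% = 1.2686
β_Ashcombe = 0.494 × 26.06% / 15.75% = 0.8174
β_Dray = 0.691 × 31.74% / 15.75% = 1.3925
β_P = Σ w_i β_i = 0.24×0.9827 + 0.09×1.2686 + 0.34×0.8174 + 0.33×1.3925 = 1.0875
MRP = 12.4% − 4.6% = 7.80%
E(R_P) = R_f + β_P × MRP = 4.6% + 1.0875 × 7.8% = 13.08%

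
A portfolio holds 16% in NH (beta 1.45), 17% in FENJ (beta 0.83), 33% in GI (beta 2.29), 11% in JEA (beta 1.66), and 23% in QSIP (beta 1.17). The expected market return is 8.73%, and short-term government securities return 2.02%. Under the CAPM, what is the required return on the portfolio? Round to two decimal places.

β_P = Σ w_i β_i = 0.16×1.45 + 0.17×0.83 + 0.33×2.29 + 0.11×1.66 + 0.23×1.17 = 1.5805
MRP = 8.73% − 2.02% = 6.71%
E(R_P) = R_f + β_P × MRP = 2.02% + 1.5805 × 6.71% = 12.63%

12.63%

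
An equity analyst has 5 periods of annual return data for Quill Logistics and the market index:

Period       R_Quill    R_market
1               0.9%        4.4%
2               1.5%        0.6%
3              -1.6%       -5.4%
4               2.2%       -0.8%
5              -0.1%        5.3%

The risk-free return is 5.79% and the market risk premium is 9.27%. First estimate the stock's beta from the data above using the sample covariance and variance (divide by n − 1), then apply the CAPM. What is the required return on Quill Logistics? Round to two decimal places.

Mean R_i = (0.9 + 1.5 − 1.6 + 2.2 − 0.1) / 5 = 0.5800%
Mean R_m = (4.4 + 0.6 − 5.4 − 0.8 + 5.3) / 5 = 0.8200%
Σ(R_i − R̄_i)(R_m − R̄_m) = 8.8320  ⇒  Cov = 8.8320 / 4 = 2.2080
Σ(R_m − R̄_m)² = 74.2480  ⇒  Var(R_m) = 74.2480 / 4 = 18.5620
β = Cov / Var(R_m) = 2.2080 / 18.5620 = 0.1190
E(R) = R_f + β × MRP = 5.79% + 0.1190 × 9.27% = 6.89%

6.89%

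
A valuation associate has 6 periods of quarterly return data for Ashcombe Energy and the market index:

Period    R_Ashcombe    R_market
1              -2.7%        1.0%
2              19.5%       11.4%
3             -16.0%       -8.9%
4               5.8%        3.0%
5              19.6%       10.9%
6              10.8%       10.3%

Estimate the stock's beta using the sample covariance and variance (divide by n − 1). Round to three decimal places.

1.687

Mean R_i = (-2.7 + 19.5 − 16.0 + 5.8 + 19.6 + 10.8) / 6 = 6.1667%
Mean R_m = (1.0 + 11.4 − 8.9 + 3.0 + 10.9 + 10.3) / 6 = 4.6167%
Σ(R_i − R̄_i)(R_m − R̄_m) = 533.4633  ⇒  Cov = 533.4633 / 5 = 106.6927
Σ(R_m − R̄_m)² = 316.1883  ⇒  Var(R_m) = 316.1883 / 5 = 63.2377
β = Cov / Var(R_m) = 106.6927 / 63.2377 = 1.6872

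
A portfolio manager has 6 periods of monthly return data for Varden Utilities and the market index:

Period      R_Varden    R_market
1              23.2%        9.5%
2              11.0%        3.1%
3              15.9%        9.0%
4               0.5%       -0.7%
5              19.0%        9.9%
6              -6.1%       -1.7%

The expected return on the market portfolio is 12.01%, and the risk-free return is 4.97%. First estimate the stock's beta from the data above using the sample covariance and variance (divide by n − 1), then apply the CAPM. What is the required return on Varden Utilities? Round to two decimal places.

Mean R_i = (23.2 + 11.0 + 15.9 + 0.5 + 19.0 − 6.1) / 6 = 10.5833%
Mean R_m = (9.5 + 3.1 + 9.0 − 0.7 + 9.9 − 1.7) / 6 = 4.8500%
Σ(R_i − R̄_i)(R_m − R̄_m) = 287.7450  ⇒  Cov = 287.7450 / 5 = 57.5490
Σ(R_m − R̄_m)² = 141.1150  ⇒  Var(R_m) = 141.1150 / 5 = 28.2230
β = Cov / Var(R_m) = 57.5490 / 28.2230 = 2.0391
MRP = 12.01% − 4.97% = 7.04%
E(R) = R_f + β × MRP = 4.97% + 2.0391 × 7.04% = 19.33%

19.33%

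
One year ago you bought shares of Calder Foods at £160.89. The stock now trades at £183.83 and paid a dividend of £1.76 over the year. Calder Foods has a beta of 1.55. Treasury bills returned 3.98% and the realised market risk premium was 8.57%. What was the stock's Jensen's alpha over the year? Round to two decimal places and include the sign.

Realised HPR = (P1 + D1 − P0) / P0 = (183.83 + 1.76 − 160.89) / 160.89 = 24.70 / 160.89 = 15.3521%
CAPM required = R_f + β·MRP = 3.98% + 1.55 × 8.57% = 17.2635%
α = realised − required = 15.3521% − 17.2635% = -1.91%

-1.91%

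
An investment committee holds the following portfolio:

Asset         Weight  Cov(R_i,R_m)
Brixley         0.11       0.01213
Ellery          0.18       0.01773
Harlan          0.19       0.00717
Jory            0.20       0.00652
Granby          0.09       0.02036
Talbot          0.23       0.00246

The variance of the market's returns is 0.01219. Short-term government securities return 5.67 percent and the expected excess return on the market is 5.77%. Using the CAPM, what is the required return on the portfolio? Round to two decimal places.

β_Brixley = 0.01213 / 0.01219 = 0.9951
β_Ellery = 0.01773 / 0.01219 = 1.4545
β_Harlan = 0.00717 / 0.01219 = 0.5882
β_Jory = 0.00652 / 0.01219 = 0.5349
β_Granby = 0.02036 / 0.01219 = 1.6702
β_Talbot = 0.00246 / 0.01219 = 0.2018
β_P = Σ w_i β_i = 0.11×0.9951 + 0.18×1.4545 + 0.19×0.5882 + 0.20×0.5349 + 0.09×1.6702 + 0.23×0.2018 = 0.7867
E(R_P) = R_f + β_P × MRP = 5.67% + 0.7867 × 5.77% = 10.21%

10.21%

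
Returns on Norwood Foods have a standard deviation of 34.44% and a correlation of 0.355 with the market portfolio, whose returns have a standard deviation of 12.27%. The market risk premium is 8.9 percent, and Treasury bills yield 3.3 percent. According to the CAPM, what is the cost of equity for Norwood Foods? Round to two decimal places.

12.17%

β = ρ × σ_i / σ_m = 0.355 × 34.44% / 12.27% = 0.9964
E(R) = 3.3% + 0.9964 × 8.9% = 12.17%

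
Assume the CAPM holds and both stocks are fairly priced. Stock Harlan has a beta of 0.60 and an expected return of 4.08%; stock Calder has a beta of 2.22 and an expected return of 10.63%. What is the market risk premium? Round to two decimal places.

Both satisfy E(R) = R_f + β·MRP, so the slope of the SML is
MRP = (10.63% − 4.08%) / (2.22 − 0.60) = 6.55% / 1.62 = 4.0432%

4.04%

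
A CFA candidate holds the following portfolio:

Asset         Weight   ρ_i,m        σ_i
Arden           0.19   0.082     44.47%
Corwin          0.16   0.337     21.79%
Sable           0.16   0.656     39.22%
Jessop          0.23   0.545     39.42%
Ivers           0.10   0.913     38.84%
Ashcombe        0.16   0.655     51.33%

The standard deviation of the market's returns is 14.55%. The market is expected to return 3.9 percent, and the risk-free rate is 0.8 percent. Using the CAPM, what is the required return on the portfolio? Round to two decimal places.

5.03%

β_Arden = 0.082 × 44.47% / 14.55% = 0.2506
β_Corwin = 0.337 × 21.79% / 14.55% = 0.5047
β_Sable = 0.656 × 39.22% / 14.55% = 1.7683
β_Jessop = 0.545 × 39.42% / 14.55% = 1.4766
β_Ivers = 0.913 × 38.84% / 14.55% = 2.4372
β_Ashcombe = 0.655 × 51.33% / 14.55% = 2.3107
β_P = Σ w_i β_i = 0.19×0.2506 + 0.16×0.5047 + 0.16×1.7683 + 0.23×1.4766 + 0.10×2.4372 + 0.16×2.3107 = 1.3643
MRP = 3.9% − 0.8% = 3.10%
E(R_P) = R_f + β_P × MRP = 0.8% + 1.3643 × 3.1% = 5.03%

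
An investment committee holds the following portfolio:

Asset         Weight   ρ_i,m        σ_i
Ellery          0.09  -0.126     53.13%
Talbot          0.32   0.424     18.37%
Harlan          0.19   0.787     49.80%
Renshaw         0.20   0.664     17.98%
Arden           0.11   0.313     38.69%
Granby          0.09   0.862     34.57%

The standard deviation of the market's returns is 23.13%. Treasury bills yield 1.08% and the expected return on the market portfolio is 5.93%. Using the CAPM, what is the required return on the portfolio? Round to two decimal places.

4.38%

β_Ellery = -0.126 × 53.13% / 23.13% = -0.2894
β_Talbot = 0.424 × 18.37% / 23.13% = 0.3367
β_Harlan = 0.787 × 49.80% / 23.13% = 1.6944
β_Renshaw = 0.664 × 17.98% / 23.13% = 0.5162
β_Arden = 0.313 × 38.69% / 23.13% = 0.5236
β_Granby = 0.862 × 34.57% / 23.13% = 1.2883
β_P = Σ w_i β_i = 0.09×-0.2894 + 0.32×0.3367 + 0.19×1.6944 + 0.20×0.5162 + 0.11×0.5236 + 0.09×1.2883 = 0.6804
MRP = 5.93% − 1.08% = 4.85%
E(R_P) = R_f + β_P × MRP = 1.08% + 0.6804 × 4.85% = 4.38%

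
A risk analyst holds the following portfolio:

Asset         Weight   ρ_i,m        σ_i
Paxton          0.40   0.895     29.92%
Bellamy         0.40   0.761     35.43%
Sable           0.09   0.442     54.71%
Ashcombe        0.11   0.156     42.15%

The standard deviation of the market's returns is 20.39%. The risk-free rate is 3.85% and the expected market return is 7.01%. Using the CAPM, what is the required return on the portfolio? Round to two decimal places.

7.63%

β_Paxton = 0.895 × 29.92% / 20.39% = 1.3133
β_Bellamy = 0.761 × 35.43% / 20.39% = 1.3223
β_Sable = 0.442 × 54.71% / 20.39% = 1.1860
β_Ashcombe = 0.156 × 42.15% / 20.39% = 0.3225
β_P = Σ w_i β_i = 0.40×1.3133 + 0.40×1.3223 + 0.09×1.1860 + 0.11×0.3225 = 1.1965
MRP = 7.01% − 3.85% = 3.16%
E(R_P) = R_f + β_P × MRP = 3.85% + 1.1965 × 3.16% = 7.63%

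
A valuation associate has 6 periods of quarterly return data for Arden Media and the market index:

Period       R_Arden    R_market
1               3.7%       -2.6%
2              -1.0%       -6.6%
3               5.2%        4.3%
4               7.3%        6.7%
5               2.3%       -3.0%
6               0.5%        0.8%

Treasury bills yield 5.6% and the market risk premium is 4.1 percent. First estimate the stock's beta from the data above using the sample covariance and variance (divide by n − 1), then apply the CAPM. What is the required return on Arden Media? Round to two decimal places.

Mean R_i = (3.7 − 1.0 + 5.2 + 7.3 + 2.3 + 0.5) / 6 = 3.0000%
Mean R_m = (-2.6 − 6.6 + 4.3 + 6.7 − 3.0 + 0.8) / 6 = -0.0667%
Σ(R_i − R̄_i)(R_m − R̄_m) = 62.9500  ⇒  Cov = 62.9500 / 5 = 12.5900
Σ(R_m − R̄_m)² = 123.3133  ⇒  Var(R_m) = 123.3133 / 5 = 24.6627
β = Cov / Var(R_m) = 12.5900 / 24.6627 = 0.5105
E(R) = R_f + β × MRP = 5.6% + 0.5105 × 4.1% = 7.69%

7.69%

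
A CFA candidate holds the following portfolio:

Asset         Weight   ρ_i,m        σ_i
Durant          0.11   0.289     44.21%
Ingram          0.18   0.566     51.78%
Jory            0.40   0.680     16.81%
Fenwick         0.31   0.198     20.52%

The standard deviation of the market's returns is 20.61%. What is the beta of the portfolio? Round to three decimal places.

0.607

β_Durant = 0.289 × 44.21% / 20.61% = 0.6199
β_Ingram = 0.566 × 51.78% / 20.61% = 1.4220
β_Jory = 0.680 × 16.81% / 20.61% = 0.5546
β_Fenwick = 0.198 × 20.52% / 20.61% = 0.1971
β_P = Σ w_i β_i = 0.11×0.6199 + 0.18×1.4220 + 0.40×0.5546 + 0.31×0.1971 = 0.6071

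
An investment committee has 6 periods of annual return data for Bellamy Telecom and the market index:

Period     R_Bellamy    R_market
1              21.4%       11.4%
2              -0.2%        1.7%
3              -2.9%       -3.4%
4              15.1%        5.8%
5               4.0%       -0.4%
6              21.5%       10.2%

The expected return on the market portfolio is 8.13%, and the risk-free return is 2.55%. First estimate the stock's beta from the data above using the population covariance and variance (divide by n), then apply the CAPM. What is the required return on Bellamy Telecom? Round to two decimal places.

Mean R_i = (21.4 − 0.2 − 2.9 + 15.1 + 4.0 + 21.5) / 6 = 9.8167%
Mean R_m = (11.4 + 1.7 − 3.4 + 5.8 − 0.4 + 10.2) / 6 = 4.2167%
Σ(R_i − R̄_i)(R_m − R̄_m) = 310.3983  ⇒  Cov = 310.3983 / 6 = 51.7331
Σ(R_m − R̄_m)² = 175.5683  ⇒  Var(R_m) = 175.5683 / 6 = 29.2614
β = Cov / Var(R_m) = 51.7331 / 29.2614 = 1.7680
MRP = 8.13% − 2.55% = 5.58%
E(R) = R_f + β × MRP = 2.55% + 1.7680 × 5.58% = 12.42%

12.42%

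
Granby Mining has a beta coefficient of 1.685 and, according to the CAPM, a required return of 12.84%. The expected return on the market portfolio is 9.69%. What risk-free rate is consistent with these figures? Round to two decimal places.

E(R) = R_f + β(E(R_m) − R_f) = R_f(1 − β) + β·E(R_m)
12.84% = R_f × (1 − 1.685) + 1.685 × 9.69%
12.84% = R_f × -0.685 + 16.32765%
R_f = (12.84% − 16.32765%) / -0.685 = 5.09%

5.09%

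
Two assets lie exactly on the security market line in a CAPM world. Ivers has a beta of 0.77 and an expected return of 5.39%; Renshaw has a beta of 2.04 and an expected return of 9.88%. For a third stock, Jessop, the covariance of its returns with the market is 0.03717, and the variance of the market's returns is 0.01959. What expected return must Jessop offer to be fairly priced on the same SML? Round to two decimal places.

MRP = (9.88% − 5.39%) / (2.04 − 0.77) = 3.5354%
R_f = 5.39% − 0.77 × 3.5354% = 2.6677%
β_Jessop = Cov / Var(R_m) = 0.03717 / 0.01959 = 1.8974
E(R_Jessop) = R_f + β × MRP = 2.6677% + 1.8974 × 3.5354% = 9.38%

9.38%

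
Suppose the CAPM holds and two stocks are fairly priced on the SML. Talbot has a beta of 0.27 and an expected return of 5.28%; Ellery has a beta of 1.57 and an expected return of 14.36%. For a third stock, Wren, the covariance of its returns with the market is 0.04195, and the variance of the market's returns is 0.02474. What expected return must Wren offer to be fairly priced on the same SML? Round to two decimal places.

MRP = (14.36% − 5.28%) / (1.57 − 0.27) = 6.9846%
R_f = 5.28% − 0.27 × 6.9846% = 3.3942%
β_Wren = Cov / Var(R_m) = 0.04195 / 0.02474 = 1.6956
E(R_Wren) = R_f + β × MRP = 3.3942% + 1.6956 × 6.9846% = 15.24%

15.24%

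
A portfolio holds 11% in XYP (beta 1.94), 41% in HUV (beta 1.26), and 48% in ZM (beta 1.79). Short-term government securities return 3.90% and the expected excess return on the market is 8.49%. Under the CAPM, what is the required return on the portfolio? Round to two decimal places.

17.39%

β_P = Σ w_i β_i = 0.11×1.94 + 0.41×1.26 + 0.48×1.79 = 1.5892
E(R_P) = R_f + β_P × MRP = 3.90% + 1.5892 × 8.49% = 17.39%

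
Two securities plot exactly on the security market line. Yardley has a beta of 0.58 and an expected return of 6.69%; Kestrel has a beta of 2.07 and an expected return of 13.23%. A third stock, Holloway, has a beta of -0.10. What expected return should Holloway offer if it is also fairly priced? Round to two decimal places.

3.71%

MRP (SML slope) = (13.23% − 6.69%) / (2.07 − 0.58) = 6.54% / 1.49 = 4.3893%
R_f (intercept) = 6.69% − 0.58 × 4.3893% = 4.1442%
E(R_Holloway) = R_f + β × MRP = 4.1442% + -0.10 × 4.3893% = 3.71%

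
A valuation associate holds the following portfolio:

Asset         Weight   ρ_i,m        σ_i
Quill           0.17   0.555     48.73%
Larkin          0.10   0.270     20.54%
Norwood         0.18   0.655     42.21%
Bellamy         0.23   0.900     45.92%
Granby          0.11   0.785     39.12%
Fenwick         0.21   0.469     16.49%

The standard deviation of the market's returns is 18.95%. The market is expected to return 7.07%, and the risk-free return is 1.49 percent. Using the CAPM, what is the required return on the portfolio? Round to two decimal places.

8.74%

β_Quill = 0.555 × 48.73% / 18.95% = 1.4272
β_Larkin = 0.270 × 20.54% / 18.95% = 0.2927
β_Norwood = 0.655 × 42.21% / 18.95% = 1.4590
β_Bellamy = 0.900 × 45.92% / 18.95% = 2.1809
β_Granby = 0.785 × 39.12% / 18.95% = 1.6205
β_Fenwick = 0.469 × 16.49% / 18.95% = 0.4081
β_P = Σ w_i β_i = 0.17×1.4272 + 0.10×0.2927 + 0.18×1.4590 + 0.23×2.1809 + 0.11×1.6205 + 0.21×0.4081 = 1.3001
MRP = 7.07% − 1.49% = 5.58%
E(R_P) = R_f + β_P × MRP = 1.49% + 1.3001 × 5.58% = 8.74%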